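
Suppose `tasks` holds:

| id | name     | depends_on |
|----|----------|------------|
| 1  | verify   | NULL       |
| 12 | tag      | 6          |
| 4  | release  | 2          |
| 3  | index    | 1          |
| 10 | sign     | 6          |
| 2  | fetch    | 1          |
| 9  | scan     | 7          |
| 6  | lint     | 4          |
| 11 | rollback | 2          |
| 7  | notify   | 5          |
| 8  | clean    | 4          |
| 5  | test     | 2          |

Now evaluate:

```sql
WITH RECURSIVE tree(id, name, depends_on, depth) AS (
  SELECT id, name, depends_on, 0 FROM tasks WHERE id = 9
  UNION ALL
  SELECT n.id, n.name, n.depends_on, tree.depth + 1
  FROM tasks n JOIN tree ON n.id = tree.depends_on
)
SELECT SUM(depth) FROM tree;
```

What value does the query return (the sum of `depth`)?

10

Base: id=9 (scan), depends_on=7, depth 0.
Iteration 1: join on id=7 -> notify (id 7, depends_on=5, depth 1).
Iteration 2: join on id=5 -> test (id 5, depends_on=2, depth 2).
Iteration 3: join on id=2 -> fetch (id 2, depends_on=1, depth 3).
Iteration 4: join on id=1 -> verify (id 1, depends_on=NULL, depth 4).
Iteration 5: depends_on is NULL; no match; recursion stops.
SUM(depth) = 0 + 1 + 2 + 3 + 4 = 10.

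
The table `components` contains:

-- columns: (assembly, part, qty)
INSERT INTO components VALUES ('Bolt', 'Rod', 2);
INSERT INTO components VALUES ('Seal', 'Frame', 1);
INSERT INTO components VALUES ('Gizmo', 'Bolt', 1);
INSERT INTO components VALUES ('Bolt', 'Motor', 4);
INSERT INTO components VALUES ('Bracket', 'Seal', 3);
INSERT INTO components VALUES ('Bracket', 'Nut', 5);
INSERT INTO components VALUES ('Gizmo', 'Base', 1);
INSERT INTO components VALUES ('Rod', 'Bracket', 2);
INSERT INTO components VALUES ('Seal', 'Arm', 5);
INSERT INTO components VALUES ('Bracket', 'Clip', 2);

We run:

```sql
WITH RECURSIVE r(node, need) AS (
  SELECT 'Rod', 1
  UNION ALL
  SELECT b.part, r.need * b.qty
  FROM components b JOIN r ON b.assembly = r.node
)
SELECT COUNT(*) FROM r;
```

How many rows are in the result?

7

Base: (Rod, need=1).
Iteration 1: components of {Rod} -> Bracket = 1*2 = 2.
Iteration 2: components of {Bracket} -> Clip = 2*2 = 4, Nut = 2*5 = 10, Seal = 2*3 = 6.
Iteration 3: components of {Clip,Nut,Seal} -> Arm = 6*5 = 30, Frame = 6*1 = 6.
Iteration 4: no further components; recursion stops.
Total rows emitted: 7.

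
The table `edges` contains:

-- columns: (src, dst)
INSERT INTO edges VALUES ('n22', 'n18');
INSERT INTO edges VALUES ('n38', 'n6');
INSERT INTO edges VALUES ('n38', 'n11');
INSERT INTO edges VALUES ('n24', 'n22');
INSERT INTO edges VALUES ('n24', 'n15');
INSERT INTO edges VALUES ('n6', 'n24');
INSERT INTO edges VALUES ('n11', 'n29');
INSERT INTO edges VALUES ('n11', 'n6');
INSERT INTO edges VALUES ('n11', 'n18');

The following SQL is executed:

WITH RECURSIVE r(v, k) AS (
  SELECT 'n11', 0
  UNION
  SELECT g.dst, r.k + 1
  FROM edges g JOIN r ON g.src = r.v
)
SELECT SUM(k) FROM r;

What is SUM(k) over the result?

Base: (n11, k=0).
Iteration 1: edges from {n11} -> (n18, k=1), (n29, k=1), (n6, k=1).
Iteration 2: edges from {n18,n29,n6} -> (n24, k=2).
Iteration 3: edges from {n24} -> (n15, k=3), (n22, k=3).
Iteration 4: edges from {n15,n22} -> (n18, k=4).
Iteration 5: no outgoing edges from {n18}; recursion stops.
SUM(k) = 0 + 1 + 1 + 1 + 2 + 3 + 3 + 4 = 15.

15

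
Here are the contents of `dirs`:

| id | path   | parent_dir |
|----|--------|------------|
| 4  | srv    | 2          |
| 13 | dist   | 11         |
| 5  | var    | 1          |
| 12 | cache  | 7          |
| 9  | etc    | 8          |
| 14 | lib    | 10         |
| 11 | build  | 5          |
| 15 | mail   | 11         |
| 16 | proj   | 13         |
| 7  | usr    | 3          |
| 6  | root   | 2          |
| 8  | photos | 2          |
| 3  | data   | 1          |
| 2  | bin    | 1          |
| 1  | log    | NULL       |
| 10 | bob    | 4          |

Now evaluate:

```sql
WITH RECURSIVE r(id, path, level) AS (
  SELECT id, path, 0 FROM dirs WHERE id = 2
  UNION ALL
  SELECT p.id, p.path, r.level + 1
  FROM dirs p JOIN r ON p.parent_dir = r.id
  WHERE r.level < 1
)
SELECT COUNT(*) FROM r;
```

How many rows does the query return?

Base: id=2 (bin) at level 0.
Iteration 1: rows with parent_dir in {2} -> srv (id 4, level 1), root (id 6, level 1), photos (id 8, level 1).
Iteration 2: level < 1 fails for all current rows; recursion stops.
Total rows emitted: 4.

4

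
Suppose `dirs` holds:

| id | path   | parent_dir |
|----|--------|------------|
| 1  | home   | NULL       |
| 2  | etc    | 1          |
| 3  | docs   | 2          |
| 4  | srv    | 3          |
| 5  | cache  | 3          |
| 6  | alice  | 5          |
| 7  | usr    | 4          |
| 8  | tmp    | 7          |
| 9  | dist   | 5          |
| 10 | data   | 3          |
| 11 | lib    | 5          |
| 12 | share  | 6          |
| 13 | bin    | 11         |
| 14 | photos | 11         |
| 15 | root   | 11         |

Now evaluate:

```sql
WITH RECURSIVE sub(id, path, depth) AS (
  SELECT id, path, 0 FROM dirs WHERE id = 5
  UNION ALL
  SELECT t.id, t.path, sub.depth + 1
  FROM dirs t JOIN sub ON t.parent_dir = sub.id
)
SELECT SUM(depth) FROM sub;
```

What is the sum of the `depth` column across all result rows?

Base: id=5 (cache) at depth 0.
Iteration 1: rows with parent_dir in {5} -> alice (id 6, depth 1), dist (id 9, depth 1), lib (id 11, depth 1).
Iteration 2: rows with parent_dir in {6,9,11} -> share (id 12, depth 2), bin (id 13, depth 2), photos (id 14, depth 2), root (id 15, depth 2).
Iteration 3: no rows with parent_dir in {12,13,14,15}; recursion stops.
SUM(depth) = 0 + 1 + 1 + 1 + 2 + 2 + 2 + 2 = 11.

11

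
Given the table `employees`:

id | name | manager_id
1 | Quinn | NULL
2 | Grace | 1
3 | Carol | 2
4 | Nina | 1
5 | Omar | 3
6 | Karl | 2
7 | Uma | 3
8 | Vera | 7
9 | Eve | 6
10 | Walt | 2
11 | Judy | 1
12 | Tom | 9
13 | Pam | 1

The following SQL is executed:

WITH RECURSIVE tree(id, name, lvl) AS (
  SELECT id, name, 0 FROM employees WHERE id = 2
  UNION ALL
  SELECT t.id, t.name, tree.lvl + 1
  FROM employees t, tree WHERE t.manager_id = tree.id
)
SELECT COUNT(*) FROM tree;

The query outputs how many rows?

9

Base: id=2 (Grace) at lvl 0.
Iteration 1: rows with manager_id in {2} -> Carol (id 3, lvl 1), Karl (id 6, lvl 1), Walt (id 10, lvl 1).
Iteration 2: rows with manager_id in {3,6,10} -> Omar (id 5, lvl 2), Uma (id 7, lvl 2), Eve (id 9, lvl 2).
Iteration 3: rows with manager_id in {5,7,9} -> Vera (id 8, lvl 3), Tom (id 12, lvl 3).
Iteration 4: no rows with manager_id in {8,12}; recursion stops.
Total rows emitted: 9.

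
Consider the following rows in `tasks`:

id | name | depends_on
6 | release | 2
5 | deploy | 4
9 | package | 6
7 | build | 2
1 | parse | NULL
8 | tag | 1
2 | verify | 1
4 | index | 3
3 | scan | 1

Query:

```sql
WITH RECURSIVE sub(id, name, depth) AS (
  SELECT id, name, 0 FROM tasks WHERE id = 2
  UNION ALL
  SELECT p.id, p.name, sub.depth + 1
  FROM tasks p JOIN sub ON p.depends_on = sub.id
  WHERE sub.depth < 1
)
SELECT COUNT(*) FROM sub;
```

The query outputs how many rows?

Base: id=2 (verify) at depth 0.
Iteration 1: rows with depends_on in {2} -> release (id 6, depth 1), build (id 7, depth 1).
Iteration 2: depth < 1 fails for all current rows; recursion stops.
Total rows emitted: 3.

3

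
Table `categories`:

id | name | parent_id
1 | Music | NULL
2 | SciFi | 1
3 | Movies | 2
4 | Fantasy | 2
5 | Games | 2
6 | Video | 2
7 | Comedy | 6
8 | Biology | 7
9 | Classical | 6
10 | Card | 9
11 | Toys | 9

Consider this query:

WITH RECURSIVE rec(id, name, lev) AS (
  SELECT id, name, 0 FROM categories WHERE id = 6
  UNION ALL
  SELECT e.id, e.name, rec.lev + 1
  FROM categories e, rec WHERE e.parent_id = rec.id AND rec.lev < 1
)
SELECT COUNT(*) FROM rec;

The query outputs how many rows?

Base: id=6 (Video) at lev 0.
Iteration 1: rows with parent_id in {6} -> Comedy (id 7, lev 1), Classical (id 9, lev 1).
Iteration 2: lev < 1 fails for all current rows; recursion stops.
Total rows emitted: 3.

3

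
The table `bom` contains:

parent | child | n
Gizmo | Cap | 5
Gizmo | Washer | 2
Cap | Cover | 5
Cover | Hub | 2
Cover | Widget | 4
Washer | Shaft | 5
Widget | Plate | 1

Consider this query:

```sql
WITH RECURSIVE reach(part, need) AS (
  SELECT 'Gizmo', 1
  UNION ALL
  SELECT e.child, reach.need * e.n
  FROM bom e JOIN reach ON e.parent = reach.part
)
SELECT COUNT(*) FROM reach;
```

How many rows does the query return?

Base: (Gizmo, need=1).
Iteration 1: components of {Gizmo} -> Cap = 1*5 = 5, Washer = 1*2 = 2.
Iteration 2: components of {Cap,Washer} -> Cover = 5*5 = 25, Shaft = 2*5 = 10.
Iteration 3: components of {Cover,Shaft} -> Hub = 25*2 = 50, Widget = 25*4 = 100.
Iteration 4: components of {Hub,Widget} -> Plate = 100*1 = 100.
Iteration 5: no further components; recursion stops.
Total rows emitted: 8.

8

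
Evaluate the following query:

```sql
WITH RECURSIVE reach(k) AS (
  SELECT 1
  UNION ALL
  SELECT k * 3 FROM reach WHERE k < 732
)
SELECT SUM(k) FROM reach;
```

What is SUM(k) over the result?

Base: k=1.
Iteration 1: 1 < 732 holds -> k = 1 * 3 = 3.
Iteration 2: 3 < 732 holds -> k = 3 * 3 = 9.
Iteration 3: 9 < 732 holds -> k = 9 * 3 = 27.
Iteration 4: 27 < 732 holds -> k = 27 * 3 = 81.
Iteration 5: 81 < 732 holds -> k = 81 * 3 = 243.
Iteration 6: 243 < 732 holds -> k = 243 * 3 = 729.
Iteration 7: 729 < 732 holds -> k = 729 * 3 = 2187.
Iteration 8: 2187 < 732 fails; recursion stops.
SUM(k) = 1 + 3 + 9 + 27 + 81 + 243 + 729 + 2187 = 3280.

3280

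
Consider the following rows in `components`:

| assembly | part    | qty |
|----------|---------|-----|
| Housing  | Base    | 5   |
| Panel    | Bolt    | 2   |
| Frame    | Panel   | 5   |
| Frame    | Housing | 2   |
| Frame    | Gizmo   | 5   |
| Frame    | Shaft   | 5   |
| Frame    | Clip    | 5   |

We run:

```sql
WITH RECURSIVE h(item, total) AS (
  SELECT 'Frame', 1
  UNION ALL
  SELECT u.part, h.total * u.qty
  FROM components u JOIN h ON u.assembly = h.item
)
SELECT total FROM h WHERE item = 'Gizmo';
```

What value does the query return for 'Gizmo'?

5

Base: (Frame, total=1).
Iteration 1: components of {Frame} -> Clip = 1*5 = 5, Gizmo = 1*5 = 5, Housing = 1*2 = 2, Panel = 1*5 = 5, Shaft = 1*5 = 5.
Iteration 2: components of {Clip,Gizmo,Housing,Panel,Shaft} -> Base = 2*5 = 10, Bolt = 5*2 = 10.
Iteration 3: no further components; recursion stops.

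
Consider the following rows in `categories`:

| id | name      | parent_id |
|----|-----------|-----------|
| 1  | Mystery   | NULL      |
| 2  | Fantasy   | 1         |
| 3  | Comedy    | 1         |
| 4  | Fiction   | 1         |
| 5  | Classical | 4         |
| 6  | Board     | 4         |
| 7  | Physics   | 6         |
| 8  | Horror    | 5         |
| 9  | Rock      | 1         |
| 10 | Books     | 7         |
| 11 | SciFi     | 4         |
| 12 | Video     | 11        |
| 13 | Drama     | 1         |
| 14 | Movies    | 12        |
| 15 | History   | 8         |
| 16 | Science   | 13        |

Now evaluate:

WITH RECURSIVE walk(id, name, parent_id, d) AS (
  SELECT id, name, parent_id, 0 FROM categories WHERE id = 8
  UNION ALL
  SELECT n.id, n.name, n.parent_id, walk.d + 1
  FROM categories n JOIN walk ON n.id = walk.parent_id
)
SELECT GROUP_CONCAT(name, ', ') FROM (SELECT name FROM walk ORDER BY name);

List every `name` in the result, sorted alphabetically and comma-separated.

Base: id=8 (Horror), parent_id=5, d 0.
Iteration 1: join on id=5 -> Classical (id 5, parent_id=4, d 1).
Iteration 2: join on id=4 -> Fiction (id 4, parent_id=1, d 2).
Iteration 3: join on id=1 -> Mystery (id 1, parent_id=NULL, d 3).
Iteration 4: parent_id is NULL; no match; recursion stops.

Classical, Fiction, Horror, Mystery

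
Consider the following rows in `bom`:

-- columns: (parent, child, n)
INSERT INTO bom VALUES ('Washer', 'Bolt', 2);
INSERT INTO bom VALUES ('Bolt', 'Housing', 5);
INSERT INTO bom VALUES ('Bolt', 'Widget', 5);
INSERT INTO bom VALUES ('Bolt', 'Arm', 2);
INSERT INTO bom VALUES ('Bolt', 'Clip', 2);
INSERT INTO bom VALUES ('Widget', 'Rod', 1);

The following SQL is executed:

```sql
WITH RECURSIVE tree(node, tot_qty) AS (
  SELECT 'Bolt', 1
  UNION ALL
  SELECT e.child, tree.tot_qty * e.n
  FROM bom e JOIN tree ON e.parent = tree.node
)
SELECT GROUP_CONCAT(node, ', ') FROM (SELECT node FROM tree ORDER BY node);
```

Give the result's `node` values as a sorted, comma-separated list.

Base: (Bolt, tot_qty=1).
Iteration 1: components of {Bolt} -> Arm = 1*2 = 2, Clip = 1*2 = 2, Housing = 1*5 = 5, Widget = 1*5 = 5.
Iteration 2: components of {Arm,Clip,Housing,Widget} -> Rod = 5*1 = 5.
Iteration 3: no further components; recursion stops.

Arm, Bolt, Clip, Housing, Rod, Widget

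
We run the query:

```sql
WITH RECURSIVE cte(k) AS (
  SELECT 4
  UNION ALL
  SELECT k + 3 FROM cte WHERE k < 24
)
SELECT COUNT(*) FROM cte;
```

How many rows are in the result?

8

Base: k=4.
Iteration 1: 4 < 24 holds -> k = 4 + 3 = 7.
Iteration 2: 7 < 24 holds -> k = 7 + 3 = 10.
Iteration 3: 10 < 24 holds -> k = 10 + 3 = 13.
Iteration 4: 13 < 24 holds -> k = 13 + 3 = 16.
Iteration 5: 16 < 24 holds -> k = 16 + 3 = 19.
Iteration 6: 19 < 24 holds -> k = 19 + 3 = 22.
Iteration 7: 22 < 24 holds -> k = 22 + 3 = 25.
Iteration 8: 25 < 24 fails; recursion stops.
Total rows emitted: 8.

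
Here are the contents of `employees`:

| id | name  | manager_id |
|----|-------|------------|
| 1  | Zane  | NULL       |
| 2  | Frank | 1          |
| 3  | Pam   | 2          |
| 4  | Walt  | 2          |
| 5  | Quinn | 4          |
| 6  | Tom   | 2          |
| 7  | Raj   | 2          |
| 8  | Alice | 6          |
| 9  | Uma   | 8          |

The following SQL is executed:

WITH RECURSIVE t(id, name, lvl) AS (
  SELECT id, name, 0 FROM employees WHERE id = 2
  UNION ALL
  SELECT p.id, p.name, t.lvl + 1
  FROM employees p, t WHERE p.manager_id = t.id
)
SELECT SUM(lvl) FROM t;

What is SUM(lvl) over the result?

Base: id=2 (Frank) at lvl 0.
Iteration 1: rows with manager_id in {2} -> Pam (id 3, lvl 1), Walt (id 4, lvl 1), Tom (id 6, lvl 1), Raj (id 7, lvl 1).
Iteration 2: rows with manager_id in {3,4,6,7} -> Quinn (id 5, lvl 2), Alice (id 8, lvl 2).
Iteration 3: rows with manager_id in {5,8} -> Uma (id 9, lvl 3).
Iteration 4: no rows with manager_id in {9}; recursion stops.
SUM(lvl) = 0 + 1 + 1 + 1 + 1 + 2 + 2 + 3 = 11.

11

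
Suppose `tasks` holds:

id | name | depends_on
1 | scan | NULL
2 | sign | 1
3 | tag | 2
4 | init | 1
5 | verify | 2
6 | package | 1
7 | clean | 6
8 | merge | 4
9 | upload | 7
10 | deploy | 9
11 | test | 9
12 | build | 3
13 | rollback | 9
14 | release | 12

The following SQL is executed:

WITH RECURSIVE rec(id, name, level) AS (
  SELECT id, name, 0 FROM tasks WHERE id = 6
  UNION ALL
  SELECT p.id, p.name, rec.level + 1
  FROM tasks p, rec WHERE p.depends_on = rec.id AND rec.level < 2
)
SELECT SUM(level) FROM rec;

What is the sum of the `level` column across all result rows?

3

Base: id=6 (package) at level 0.
Iteration 1: rows with depends_on in {6} -> clean (id 7, level 1).
Iteration 2: rows with depends_on in {7} -> upload (id 9, level 2).
Iteration 3: level < 2 fails for all current rows; recursion stops.
SUM(level) = 0 + 1 + 2 = 3.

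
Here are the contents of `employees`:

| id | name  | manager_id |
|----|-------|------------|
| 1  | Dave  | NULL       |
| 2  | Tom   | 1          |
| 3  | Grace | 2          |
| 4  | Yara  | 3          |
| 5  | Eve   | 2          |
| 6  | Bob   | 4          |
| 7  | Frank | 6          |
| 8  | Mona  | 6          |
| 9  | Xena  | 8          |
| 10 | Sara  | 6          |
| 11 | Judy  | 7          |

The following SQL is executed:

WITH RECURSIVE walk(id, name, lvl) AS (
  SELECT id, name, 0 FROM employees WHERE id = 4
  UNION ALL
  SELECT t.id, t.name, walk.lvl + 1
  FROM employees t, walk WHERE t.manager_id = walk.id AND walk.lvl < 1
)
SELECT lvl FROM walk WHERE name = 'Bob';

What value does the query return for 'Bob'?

Base: id=4 (Yara) at lvl 0.
Iteration 1: rows with manager_id in {4} -> Bob (id 6, lvl 1).
Iteration 2: lvl < 1 fails for all current rows; recursion stops.

1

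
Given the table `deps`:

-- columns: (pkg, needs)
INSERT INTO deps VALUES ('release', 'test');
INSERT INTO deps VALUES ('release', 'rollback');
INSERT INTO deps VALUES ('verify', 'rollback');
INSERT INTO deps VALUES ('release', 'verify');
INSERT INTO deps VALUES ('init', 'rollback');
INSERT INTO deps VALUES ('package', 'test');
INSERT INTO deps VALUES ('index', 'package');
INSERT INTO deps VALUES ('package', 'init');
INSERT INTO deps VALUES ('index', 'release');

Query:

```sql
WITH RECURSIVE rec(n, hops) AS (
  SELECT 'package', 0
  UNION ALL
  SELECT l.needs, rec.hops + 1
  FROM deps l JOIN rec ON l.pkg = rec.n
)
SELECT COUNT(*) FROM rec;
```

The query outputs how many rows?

Base: (package, hops=0).
Iteration 1: edges from {package} -> (init, hops=1), (test, hops=1).
Iteration 2: edges from {init,test} -> (rollback, hops=2).
Iteration 3: no outgoing edges from {rollback}; recursion stops.
Total rows emitted: 4.

4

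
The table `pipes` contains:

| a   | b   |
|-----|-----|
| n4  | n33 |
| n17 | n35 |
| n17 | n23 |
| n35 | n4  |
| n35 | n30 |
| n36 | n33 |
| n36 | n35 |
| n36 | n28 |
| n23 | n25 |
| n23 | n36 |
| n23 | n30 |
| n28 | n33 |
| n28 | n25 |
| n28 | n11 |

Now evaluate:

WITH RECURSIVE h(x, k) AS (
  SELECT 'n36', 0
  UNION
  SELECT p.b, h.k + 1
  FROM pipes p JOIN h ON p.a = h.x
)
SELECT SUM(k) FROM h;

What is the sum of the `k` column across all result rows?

Base: (n36, k=0).
Iteration 1: edges from {n36} -> (n28, k=1), (n33, k=1), (n35, k=1).
Iteration 2: edges from {n28,n33,n35} -> (n11, k=2), (n25, k=2), (n30, k=2), (n33, k=2), (n4, k=2).
Iteration 3: edges from {n11,n25,n30,n33,n4} -> (n33, k=3).
Iteration 4: no outgoing edges from {n33}; recursion stops.
SUM(k) = 0 + 1 + 1 + 1 + 2 + 2 + 2 + 2 + 2 + 3 = 16.

16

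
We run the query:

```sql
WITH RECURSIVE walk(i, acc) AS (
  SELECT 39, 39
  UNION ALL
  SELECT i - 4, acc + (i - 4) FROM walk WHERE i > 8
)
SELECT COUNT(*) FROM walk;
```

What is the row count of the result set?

9

Base: i=39, acc=39.
Iteration 1: 39 > 8 holds -> i = 39 - 4 = 35, acc = 39 + 35 = 74.
Iteration 2: 35 > 8 holds -> i = 35 - 4 = 31, acc = 74 + 31 = 105.
Iteration 3: 31 > 8 holds -> i = 31 - 4 = 27, acc = 105 + 27 = 132.
Iteration 4: 27 > 8 holds -> i = 27 - 4 = 23, acc = 132 + 23 = 155.
Iteration 5: 23 > 8 holds -> i = 23 - 4 = 19, acc = 155 + 19 = 174.
Iteration 6: 19 > 8 holds -> i = 19 - 4 = 15, acc = 174 + 15 = 189.
Iteration 7: 15 > 8 holds -> i = 15 - 4 = 11, acc = 189 + 11 = 200.
Iteration 8: 11 > 8 holds -> i = 11 - 4 = 7, acc = 200 + 7 = 207.
Iteration 9: 7 > 8 fails; recursion stops.
Total rows emitted: 9.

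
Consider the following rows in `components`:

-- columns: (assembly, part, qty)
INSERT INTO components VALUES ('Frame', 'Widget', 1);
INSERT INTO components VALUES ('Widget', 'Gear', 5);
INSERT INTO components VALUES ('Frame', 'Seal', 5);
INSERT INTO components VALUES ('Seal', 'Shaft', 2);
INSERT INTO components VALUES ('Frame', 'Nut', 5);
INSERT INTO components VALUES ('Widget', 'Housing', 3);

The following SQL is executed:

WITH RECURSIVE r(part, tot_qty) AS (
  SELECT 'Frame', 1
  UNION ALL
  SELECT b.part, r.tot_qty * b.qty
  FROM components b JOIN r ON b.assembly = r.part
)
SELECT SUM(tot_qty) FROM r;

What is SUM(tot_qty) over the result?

30

Base: (Frame, tot_qty=1).
Iteration 1: components of {Frame} -> Nut = 1*5 = 5, Seal = 1*5 = 5, Widget = 1*1 = 1.
Iteration 2: components of {Nut,Seal,Widget} -> Gear = 1*5 = 5, Housing = 1*3 = 3, Shaft = 5*2 = 10.
Iteration 3: no further components; recursion stops.
SUM(tot_qty) = 1 + 1 + 5 + 5 + 5 + 3 + 10 = 30.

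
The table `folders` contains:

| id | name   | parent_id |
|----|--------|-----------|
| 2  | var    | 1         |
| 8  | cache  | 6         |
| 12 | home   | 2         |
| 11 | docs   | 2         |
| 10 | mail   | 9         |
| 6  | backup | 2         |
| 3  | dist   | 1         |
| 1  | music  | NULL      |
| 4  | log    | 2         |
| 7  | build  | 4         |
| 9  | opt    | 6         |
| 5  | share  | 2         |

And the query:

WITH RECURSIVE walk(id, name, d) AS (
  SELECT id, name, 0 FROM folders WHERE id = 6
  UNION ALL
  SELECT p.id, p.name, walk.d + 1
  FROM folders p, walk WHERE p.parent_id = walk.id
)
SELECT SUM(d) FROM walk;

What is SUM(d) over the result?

4

Base: id=6 (backup) at d 0.
Iteration 1: rows with parent_id in {6} -> cache (id 8, d 1), opt (id 9, d 1).
Iteration 2: rows with parent_id in {8,9} -> mail (id 10, d 2).
Iteration 3: no rows with parent_id in {10}; recursion stops.
SUM(d) = 0 + 1 + 1 + 2 = 4.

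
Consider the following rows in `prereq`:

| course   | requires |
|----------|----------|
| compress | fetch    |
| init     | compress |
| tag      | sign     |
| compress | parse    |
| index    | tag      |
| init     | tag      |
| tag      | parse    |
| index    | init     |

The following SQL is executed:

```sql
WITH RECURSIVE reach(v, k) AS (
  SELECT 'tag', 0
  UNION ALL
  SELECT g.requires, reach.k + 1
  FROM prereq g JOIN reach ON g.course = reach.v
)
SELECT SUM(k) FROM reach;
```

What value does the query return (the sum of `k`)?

Base: (tag, k=0).
Iteration 1: edges from {tag} -> (parse, k=1), (sign, k=1).
Iteration 2: no outgoing edges from {parse,sign}; recursion stops.
SUM(k) = 0 + 1 + 1 = 2.

2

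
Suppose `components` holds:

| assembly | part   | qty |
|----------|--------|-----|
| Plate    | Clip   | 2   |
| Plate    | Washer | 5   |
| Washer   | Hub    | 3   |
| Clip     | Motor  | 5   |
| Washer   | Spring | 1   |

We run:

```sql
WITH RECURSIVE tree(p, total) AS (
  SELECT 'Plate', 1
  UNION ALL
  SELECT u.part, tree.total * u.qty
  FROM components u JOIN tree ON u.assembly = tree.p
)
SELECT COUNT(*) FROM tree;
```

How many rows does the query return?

6

Base: (Plate, total=1).
Iteration 1: components of {Plate} -> Clip = 1*2 = 2, Washer = 1*5 = 5.
Iteration 2: components of {Clip,Washer} -> Hub = 5*3 = 15, Motor = 2*5 = 10, Spring = 5*1 = 5.
Iteration 3: no further components; recursion stops.
Total rows emitted: 6.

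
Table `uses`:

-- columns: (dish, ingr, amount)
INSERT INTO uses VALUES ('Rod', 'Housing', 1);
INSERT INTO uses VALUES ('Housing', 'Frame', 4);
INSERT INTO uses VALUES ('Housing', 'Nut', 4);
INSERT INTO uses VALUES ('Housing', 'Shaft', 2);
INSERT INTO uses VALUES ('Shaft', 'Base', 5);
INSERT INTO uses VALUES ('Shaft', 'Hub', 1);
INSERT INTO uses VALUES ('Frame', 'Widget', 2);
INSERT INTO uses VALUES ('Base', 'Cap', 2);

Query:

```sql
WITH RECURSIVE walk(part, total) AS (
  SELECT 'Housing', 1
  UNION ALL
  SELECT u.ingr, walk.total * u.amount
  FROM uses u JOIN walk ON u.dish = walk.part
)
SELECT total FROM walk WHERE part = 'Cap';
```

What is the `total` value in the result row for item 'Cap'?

Base: (Housing, total=1).
Iteration 1: components of {Housing} -> Frame = 1*4 = 4, Nut = 1*4 = 4, Shaft = 1*2 = 2.
Iteration 2: components of {Frame,Nut,Shaft} -> Base = 2*5 = 10, Hub = 2*1 = 2, Widget = 4*2 = 8.
Iteration 3: components of {Base,Hub,Widget} -> Cap = 10*2 = 20.
Iteration 4: no further components; recursion stops.

20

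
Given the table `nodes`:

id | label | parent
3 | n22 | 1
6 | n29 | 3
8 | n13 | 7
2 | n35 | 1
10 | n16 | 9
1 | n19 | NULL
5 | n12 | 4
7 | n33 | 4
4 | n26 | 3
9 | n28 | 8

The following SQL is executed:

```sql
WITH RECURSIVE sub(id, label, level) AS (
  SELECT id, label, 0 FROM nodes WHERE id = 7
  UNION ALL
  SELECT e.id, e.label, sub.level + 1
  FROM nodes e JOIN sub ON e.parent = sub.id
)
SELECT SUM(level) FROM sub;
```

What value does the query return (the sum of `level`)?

Base: id=7 (n33) at level 0.
Iteration 1: rows with parent in {7} -> n13 (id 8, level 1).
Iteration 2: rows with parent in {8} -> n28 (id 9, level 2).
Iteration 3: rows with parent in {9} -> n16 (id 10, level 3).
Iteration 4: no rows with parent in {10}; recursion stops.
SUM(level) = 0 + 1 + 2 + 3 = 6.

6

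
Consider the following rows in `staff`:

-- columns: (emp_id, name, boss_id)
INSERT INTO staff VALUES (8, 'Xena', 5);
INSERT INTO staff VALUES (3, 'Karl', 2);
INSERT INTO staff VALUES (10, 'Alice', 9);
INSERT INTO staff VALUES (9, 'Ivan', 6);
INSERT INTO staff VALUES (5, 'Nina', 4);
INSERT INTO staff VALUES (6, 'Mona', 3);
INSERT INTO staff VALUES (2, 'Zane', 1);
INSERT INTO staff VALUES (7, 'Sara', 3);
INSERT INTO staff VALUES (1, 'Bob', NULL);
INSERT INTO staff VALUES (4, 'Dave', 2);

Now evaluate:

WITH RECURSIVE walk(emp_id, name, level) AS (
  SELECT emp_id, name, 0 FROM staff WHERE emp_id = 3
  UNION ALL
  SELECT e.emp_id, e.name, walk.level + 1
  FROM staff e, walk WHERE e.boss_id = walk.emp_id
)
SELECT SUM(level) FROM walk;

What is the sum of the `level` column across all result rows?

7

Base: emp_id=3 (Karl) at level 0.
Iteration 1: rows with boss_id in {3} -> Mona (id 6, level 1), Sara (id 7, level 1).
Iteration 2: rows with boss_id in {6,7} -> Ivan (id 9, level 2).
Iteration 3: rows with boss_id in {9} -> Alice (id 10, level 3).
Iteration 4: no rows with boss_id in {10}; recursion stops.
SUM(level) = 0 + 1 + 1 + 2 + 3 = 7.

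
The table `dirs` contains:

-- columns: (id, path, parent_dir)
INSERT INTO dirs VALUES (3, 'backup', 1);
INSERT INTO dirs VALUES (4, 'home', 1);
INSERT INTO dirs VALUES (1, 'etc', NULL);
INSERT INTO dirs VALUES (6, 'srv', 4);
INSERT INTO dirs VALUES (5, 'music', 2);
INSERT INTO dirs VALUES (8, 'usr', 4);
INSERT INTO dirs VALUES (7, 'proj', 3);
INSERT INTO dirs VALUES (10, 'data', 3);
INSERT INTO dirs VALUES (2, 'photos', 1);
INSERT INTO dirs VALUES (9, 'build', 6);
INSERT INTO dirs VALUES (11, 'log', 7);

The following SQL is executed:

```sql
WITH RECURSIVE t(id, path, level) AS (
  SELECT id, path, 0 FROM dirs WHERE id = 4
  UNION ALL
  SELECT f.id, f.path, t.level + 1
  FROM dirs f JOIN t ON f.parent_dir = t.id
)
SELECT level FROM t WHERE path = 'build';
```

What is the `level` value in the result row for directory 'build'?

Base: id=4 (home) at level 0.
Iteration 1: rows with parent_dir in {4} -> srv (id 6, level 1), usr (id 8, level 1).
Iteration 2: rows with parent_dir in {6,8} -> build (id 9, level 2).
Iteration 3: no rows with parent_dir in {9}; recursion stops.

2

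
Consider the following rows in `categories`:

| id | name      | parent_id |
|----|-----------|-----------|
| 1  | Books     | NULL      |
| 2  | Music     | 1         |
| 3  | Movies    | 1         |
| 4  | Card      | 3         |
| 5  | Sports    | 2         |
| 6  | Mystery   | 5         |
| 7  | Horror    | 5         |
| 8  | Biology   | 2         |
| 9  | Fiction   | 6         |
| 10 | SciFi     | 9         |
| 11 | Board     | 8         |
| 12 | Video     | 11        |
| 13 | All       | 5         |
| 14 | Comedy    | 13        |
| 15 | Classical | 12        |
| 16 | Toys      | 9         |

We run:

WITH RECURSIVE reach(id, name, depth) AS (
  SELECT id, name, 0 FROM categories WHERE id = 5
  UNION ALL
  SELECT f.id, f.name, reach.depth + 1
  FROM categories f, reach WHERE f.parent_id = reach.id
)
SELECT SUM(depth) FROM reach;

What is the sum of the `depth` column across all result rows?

Base: id=5 (Sports) at depth 0.
Iteration 1: rows with parent_id in {5} -> Mystery (id 6, depth 1), Horror (id 7, depth 1), All (id 13, depth 1).
Iteration 2: rows with parent_id in {6,7,13} -> Fiction (id 9, depth 2), Comedy (id 14, depth 2).
Iteration 3: rows with parent_id in {9,14} -> SciFi (id 10, depth 3), Toys (id 16, depth 3).
Iteration 4: no rows with parent_id in {10,16}; recursion stops.
SUM(depth) = 0 + 1 + 1 + 1 + 2 + 2 + 3 + 3 = 13.

13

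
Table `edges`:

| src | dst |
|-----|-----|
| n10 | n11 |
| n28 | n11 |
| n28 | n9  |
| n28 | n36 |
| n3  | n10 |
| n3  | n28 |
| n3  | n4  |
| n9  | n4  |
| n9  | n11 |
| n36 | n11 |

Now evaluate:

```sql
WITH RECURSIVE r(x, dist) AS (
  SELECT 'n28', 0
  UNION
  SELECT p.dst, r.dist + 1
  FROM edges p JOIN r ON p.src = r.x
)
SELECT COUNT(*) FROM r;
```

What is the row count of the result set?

6

Base: (n28, dist=0).
Iteration 1: edges from {n28} -> (n11, dist=1), (n36, dist=1), (n9, dist=1).
Iteration 2: edges from {n11,n36,n9} -> (n11, dist=2), (n4, dist=2). [UNION drops 1 duplicate row(s)]
Iteration 3: no outgoing edges from {n11,n4}; recursion stops.
Total rows emitted: 6.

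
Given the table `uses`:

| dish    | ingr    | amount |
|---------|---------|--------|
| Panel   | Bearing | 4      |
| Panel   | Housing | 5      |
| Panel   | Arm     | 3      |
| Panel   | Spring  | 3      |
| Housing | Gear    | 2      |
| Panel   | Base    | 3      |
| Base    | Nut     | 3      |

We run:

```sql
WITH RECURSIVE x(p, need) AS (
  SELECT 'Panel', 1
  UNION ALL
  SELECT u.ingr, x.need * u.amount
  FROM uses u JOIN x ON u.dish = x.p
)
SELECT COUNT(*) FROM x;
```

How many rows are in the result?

8

Base: (Panel, need=1).
Iteration 1: components of {Panel} -> Arm = 1*3 = 3, Base = 1*3 = 3, Bearing = 1*4 = 4, Housing = 1*5 = 5, Spring = 1*3 = 3.
Iteration 2: components of {Arm,Base,Bearing,Housing,Spring} -> Gear = 5*2 = 10, Nut = 3*3 = 9.
Iteration 3: no further components; recursion stops.
Total rows emitted: 8.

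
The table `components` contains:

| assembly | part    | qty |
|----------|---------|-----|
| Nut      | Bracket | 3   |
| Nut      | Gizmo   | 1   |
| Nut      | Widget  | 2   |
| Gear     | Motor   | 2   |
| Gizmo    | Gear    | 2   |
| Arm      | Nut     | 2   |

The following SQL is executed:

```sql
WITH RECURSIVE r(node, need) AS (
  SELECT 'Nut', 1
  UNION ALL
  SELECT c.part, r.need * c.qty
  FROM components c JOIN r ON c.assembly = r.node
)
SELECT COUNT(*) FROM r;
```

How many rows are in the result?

6

Base: (Nut, need=1).
Iteration 1: components of {Nut} -> Bracket = 1*3 = 3, Gizmo = 1*1 = 1, Widget = 1*2 = 2.
Iteration 2: components of {Bracket,Gizmo,Widget} -> Gear = 1*2 = 2.
Iteration 3: components of {Gear} -> Motor = 2*2 = 4.
Iteration 4: no further components; recursion stops.
Total rows emitted: 6.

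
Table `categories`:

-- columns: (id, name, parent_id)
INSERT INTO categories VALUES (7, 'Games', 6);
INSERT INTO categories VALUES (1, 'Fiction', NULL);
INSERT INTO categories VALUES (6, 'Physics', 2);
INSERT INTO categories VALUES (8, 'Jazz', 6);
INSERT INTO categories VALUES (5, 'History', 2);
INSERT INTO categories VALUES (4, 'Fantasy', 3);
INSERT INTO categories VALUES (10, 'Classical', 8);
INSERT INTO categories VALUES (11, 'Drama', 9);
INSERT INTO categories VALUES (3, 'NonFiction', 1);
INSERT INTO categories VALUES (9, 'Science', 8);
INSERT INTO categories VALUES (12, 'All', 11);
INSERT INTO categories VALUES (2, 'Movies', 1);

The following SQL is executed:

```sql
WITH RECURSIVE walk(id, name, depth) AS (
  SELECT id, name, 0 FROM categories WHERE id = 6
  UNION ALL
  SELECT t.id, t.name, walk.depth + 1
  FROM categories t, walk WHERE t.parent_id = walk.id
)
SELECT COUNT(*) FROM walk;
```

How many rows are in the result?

7

Base: id=6 (Physics) at depth 0.
Iteration 1: rows with parent_id in {6} -> Games (id 7, depth 1), Jazz (id 8, depth 1).
Iteration 2: rows with parent_id in {7,8} -> Science (id 9, depth 2), Classical (id 10, depth 2).
Iteration 3: rows with parent_id in {9,10} -> Drama (id 11, depth 3).
Iteration 4: rows with parent_id in {11} -> All (id 12, depth 4).
Iteration 5: no rows with parent_id in {12}; recursion stops.
Total rows emitted: 7.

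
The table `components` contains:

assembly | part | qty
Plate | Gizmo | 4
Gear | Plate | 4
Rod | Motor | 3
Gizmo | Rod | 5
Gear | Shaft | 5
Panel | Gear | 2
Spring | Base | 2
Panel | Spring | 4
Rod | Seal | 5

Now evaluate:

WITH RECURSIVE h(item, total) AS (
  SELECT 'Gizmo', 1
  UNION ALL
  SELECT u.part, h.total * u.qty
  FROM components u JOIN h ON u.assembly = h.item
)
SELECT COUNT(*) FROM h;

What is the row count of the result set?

4

Base: (Gizmo, total=1).
Iteration 1: components of {Gizmo} -> Rod = 1*5 = 5.
Iteration 2: components of {Rod} -> Motor = 5*3 = 15, Seal = 5*5 = 25.
Iteration 3: no further components; recursion stops.
Total rows emitted: 4.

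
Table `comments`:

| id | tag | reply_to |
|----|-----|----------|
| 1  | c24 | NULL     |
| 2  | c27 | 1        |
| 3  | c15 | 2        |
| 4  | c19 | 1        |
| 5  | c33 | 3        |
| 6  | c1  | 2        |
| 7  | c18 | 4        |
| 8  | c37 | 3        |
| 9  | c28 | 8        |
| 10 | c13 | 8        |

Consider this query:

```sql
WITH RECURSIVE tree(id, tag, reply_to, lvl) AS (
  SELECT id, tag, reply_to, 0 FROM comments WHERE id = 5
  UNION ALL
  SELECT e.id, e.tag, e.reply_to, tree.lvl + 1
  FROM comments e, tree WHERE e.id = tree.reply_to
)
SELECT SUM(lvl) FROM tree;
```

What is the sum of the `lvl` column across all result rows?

Base: id=5 (c33), reply_to=3, lvl 0.
Iteration 1: join on id=3 -> c15 (id 3, reply_to=2, lvl 1).
Iteration 2: join on id=2 -> c27 (id 2, reply_to=1, lvl 2).
Iteration 3: join on id=1 -> c24 (id 1, reply_to=NULL, lvl 3).
Iteration 4: reply_to is NULL; no match; recursion stops.
SUM(lvl) = 0 + 1 + 2 + 3 = 6.

6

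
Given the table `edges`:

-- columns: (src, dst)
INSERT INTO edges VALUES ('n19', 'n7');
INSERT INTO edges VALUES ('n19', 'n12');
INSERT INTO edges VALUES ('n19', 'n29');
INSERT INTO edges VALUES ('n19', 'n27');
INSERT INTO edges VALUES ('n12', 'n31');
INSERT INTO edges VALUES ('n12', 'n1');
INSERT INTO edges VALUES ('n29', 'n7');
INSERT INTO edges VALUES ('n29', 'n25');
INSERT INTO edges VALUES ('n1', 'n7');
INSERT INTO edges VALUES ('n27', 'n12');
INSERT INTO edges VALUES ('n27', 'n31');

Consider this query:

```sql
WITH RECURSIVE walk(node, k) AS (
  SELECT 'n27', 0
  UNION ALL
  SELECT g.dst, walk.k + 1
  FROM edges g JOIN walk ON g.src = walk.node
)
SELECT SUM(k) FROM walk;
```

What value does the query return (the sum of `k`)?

Base: (n27, k=0).
Iteration 1: edges from {n27} -> (n12, k=1), (n31, k=1).
Iteration 2: edges from {n12,n31} -> (n1, k=2), (n31, k=2).
Iteration 3: edges from {n1,n31} -> (n7, k=3).
Iteration 4: no outgoing edges from {n7}; recursion stops.
SUM(k) = 0 + 1 + 1 + 2 + 2 + 3 = 9.

9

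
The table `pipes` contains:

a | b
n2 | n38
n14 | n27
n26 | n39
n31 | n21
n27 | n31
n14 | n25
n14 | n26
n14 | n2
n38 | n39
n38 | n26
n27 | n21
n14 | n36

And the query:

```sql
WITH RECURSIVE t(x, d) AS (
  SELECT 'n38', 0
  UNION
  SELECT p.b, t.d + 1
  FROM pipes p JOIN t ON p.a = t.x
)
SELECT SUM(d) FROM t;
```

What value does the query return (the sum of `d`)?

Base: (n38, d=0).
Iteration 1: edges from {n38} -> (n26, d=1), (n39, d=1).
Iteration 2: edges from {n26,n39} -> (n39, d=2).
Iteration 3: no outgoing edges from {n39}; recursion stops.
SUM(d) = 0 + 1 + 1 + 2 = 4.

4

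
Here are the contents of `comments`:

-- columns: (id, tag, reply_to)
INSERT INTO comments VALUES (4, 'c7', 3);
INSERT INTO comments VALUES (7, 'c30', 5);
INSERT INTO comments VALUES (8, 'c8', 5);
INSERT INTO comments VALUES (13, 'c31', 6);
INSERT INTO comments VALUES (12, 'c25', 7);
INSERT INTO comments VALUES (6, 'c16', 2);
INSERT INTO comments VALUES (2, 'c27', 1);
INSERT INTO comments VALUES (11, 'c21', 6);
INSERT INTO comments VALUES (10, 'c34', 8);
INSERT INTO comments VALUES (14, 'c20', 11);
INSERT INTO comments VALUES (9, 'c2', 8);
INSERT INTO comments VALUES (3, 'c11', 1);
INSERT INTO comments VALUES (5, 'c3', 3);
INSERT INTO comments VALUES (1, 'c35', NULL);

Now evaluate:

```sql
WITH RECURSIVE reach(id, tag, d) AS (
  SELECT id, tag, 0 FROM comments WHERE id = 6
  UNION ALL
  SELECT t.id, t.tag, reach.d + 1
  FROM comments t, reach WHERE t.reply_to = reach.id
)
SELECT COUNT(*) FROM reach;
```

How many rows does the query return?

4

Base: id=6 (c16) at d 0.
Iteration 1: rows with reply_to in {6} -> c21 (id 11, d 1), c31 (id 13, d 1).
Iteration 2: rows with reply_to in {11,13} -> c20 (id 14, d 2).
Iteration 3: no rows with reply_to in {14}; recursion stops.
Total rows emitted: 4.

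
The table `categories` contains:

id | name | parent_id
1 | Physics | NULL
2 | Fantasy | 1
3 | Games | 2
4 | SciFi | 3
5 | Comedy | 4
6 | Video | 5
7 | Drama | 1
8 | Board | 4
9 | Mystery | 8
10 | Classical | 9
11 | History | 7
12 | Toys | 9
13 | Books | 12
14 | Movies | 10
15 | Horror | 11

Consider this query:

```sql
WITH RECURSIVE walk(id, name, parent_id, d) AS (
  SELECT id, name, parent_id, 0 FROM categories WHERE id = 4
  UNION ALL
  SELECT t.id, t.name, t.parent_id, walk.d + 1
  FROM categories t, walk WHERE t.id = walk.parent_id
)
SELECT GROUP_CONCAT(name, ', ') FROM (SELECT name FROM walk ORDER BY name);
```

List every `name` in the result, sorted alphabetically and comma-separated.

Base: id=4 (SciFi), parent_id=3, d 0.
Iteration 1: join on id=3 -> Games (id 3, parent_id=2, d 1).
Iteration 2: join on id=2 -> Fantasy (id 2, parent_id=1, d 2).
Iteration 3: join on id=1 -> Physics (id 1, parent_id=NULL, d 3).
Iteration 4: parent_id is NULL; no match; recursion stops.

Fantasy, Games, Physics, SciFi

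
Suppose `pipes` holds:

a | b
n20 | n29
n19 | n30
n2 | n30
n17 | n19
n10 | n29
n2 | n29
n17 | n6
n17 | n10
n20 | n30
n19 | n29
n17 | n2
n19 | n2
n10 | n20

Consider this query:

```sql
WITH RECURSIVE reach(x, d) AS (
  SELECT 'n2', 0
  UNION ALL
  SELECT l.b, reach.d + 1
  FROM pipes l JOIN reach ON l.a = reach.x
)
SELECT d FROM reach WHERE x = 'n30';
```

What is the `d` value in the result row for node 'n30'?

Base: (n2, d=0).
Iteration 1: edges from {n2} -> (n29, d=1), (n30, d=1).
Iteration 2: no outgoing edges from {n29,n30}; recursion stops.

1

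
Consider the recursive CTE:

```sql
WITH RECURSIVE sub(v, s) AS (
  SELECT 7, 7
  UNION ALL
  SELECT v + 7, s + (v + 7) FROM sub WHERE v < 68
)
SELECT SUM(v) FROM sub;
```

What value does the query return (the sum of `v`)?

385

Base: v=7, s=7.
Iteration 1: 7 < 68 holds -> v = 7 + 7 = 14, s = 7 + 14 = 21.
Iteration 2: 14 < 68 holds -> v = 14 + 7 = 21, s = 21 + 21 = 42.
Iteration 3: 21 < 68 holds -> v = 21 + 7 = 28, s = 42 + 28 = 70.
Iteration 4: 28 < 68 holds -> v = 28 + 7 = 35, s = 70 + 35 = 105.
Iteration 5: 35 < 68 holds -> v = 35 + 7 = 42, s = 105 + 42 = 147.
Iteration 6: 42 < 68 holds -> v = 42 + 7 = 49, s = 147 + 49 = 196.
Iteration 7: 49 < 68 holds -> v = 49 + 7 = 56, s = 196 + 56 = 252.
Iteration 8: 56 < 68 holds -> v = 56 + 7 = 63, s = 252 + 63 = 315.
Iteration 9: 63 < 68 holds -> v = 63 + 7 = 70, s = 315 + 70 = 385.
Iteration 10: 70 < 68 fails; recursion stops.
SUM(v) = 7 + 14 + 21 + 28 + 35 + 42 + 49 + 56 + 63 + 70 = 385.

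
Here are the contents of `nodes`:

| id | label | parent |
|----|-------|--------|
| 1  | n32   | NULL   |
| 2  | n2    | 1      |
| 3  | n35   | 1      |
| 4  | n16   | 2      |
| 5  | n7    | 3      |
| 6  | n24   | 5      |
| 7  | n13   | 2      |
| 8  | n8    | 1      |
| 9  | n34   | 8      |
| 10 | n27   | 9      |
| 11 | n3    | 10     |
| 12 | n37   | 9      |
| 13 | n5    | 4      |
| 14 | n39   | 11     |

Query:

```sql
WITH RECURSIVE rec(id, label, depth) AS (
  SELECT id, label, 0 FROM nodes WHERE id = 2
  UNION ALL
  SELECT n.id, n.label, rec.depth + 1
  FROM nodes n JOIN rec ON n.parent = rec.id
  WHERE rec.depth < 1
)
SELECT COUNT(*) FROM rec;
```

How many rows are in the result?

Base: id=2 (n2) at depth 0.
Iteration 1: rows with parent in {2} -> n16 (id 4, depth 1), n13 (id 7, depth 1).
Iteration 2: depth < 1 fails for all current rows; recursion stops.
Total rows emitted: 3.

3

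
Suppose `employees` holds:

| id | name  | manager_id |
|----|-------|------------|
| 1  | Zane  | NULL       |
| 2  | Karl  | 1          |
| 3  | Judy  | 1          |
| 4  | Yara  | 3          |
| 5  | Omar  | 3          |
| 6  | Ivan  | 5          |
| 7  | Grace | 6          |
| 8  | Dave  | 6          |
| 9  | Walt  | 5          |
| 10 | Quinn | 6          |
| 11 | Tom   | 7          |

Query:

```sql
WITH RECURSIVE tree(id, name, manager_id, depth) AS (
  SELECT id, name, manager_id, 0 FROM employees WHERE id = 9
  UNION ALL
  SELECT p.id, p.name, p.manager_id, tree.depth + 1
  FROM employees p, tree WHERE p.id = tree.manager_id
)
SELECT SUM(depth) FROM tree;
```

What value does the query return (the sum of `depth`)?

Base: id=9 (Walt), manager_id=5, depth 0.
Iteration 1: join on id=5 -> Omar (id 5, manager_id=3, depth 1).
Iteration 2: join on id=3 -> Judy (id 3, manager_id=1, depth 2).
Iteration 3: join on id=1 -> Zane (id 1, manager_id=NULL, depth 3).
Iteration 4: manager_id is NULL; no match; recursion stops.
SUM(depth) = 0 + 1 + 2 + 3 = 6.

6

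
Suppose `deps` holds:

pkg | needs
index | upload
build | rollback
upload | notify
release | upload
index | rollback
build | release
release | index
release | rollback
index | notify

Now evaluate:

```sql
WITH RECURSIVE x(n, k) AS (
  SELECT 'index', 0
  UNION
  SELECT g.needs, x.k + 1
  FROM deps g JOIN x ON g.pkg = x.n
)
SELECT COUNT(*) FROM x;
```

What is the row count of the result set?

5

Base: (index, k=0).
Iteration 1: edges from {index} -> (notify, k=1), (rollback, k=1), (upload, k=1).
Iteration 2: edges from {notify,rollback,upload} -> (notify, k=2).
Iteration 3: no outgoing edges from {notify}; recursion stops.
Total rows emitted: 5.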